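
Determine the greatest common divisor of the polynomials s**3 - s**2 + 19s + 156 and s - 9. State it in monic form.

1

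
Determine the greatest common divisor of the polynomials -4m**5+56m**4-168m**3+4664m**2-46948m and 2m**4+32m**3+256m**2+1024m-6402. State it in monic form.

m**2+8m+97

Apply the Euclidean algorithm:
  -4m**5+56m**4-168m**3+4664m**2-46948m = (-2m+60)(2m**4+32m**3+256m**2+1024m-6402) + (-1576m**3-8648m**2-121192m+384120)
  2m**4+32m**3+256m**2+1024m-6402 = (-(1/788)m-2071/155236)(-1576m**3-8648m**2-121192m+384120) + (-(511104/38809)m**2-(4088832/38809)m-49577088/38809)
  -1576m**3-8648m**2-121192m+384120 = ((7645373/63888)m-582135/1936)(-(511104/38809)m**2-(4088832/38809)m-49577088/38809) + (0)
Last nonzero remainder: -(511104/38809)m**2-(4088832/38809)m-49577088/38809. Dividing through by -511104/38809 gives the monic gcd m**2+8m+97.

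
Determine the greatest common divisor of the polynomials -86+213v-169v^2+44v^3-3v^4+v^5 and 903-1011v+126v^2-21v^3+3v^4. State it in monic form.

-43+42v+v^3

Euclidean algorithm in ℚ[v]:
  v^5-3v^4+44v^3-169v^2+213v-86 = ((1/3)v+4/3)(3v^4-21v^3+126v^2-1011v+903) + (30v^3+1260v-1290)
  3v^4-21v^3+126v^2-1011v+903 = ((1/10)v-7/10)(30v^3+1260v-1290) + (0)
Last nonzero remainder: 30v^3+1260v-1290. Dividing through by 30 gives the monic gcd v^3+42v-43.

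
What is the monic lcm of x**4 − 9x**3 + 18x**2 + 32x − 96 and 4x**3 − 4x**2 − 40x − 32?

x**5 − 8x**4 + 9x**3 + 50x**2 − 64x − 96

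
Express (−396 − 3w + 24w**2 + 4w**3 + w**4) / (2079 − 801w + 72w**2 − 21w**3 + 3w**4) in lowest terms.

(4 + w)/(−21 + 3w)

By polynomial division,
  w**4 + 4w**3 + 24w**2 − 3w − 396 = (1/3)(3w**4 − 21w**3 + 72w**2 − 801w + 2079) + (11w**3 + 264w − 1089)
  3w**4 − 21w**3 + 72w**2 − 801w + 2079 = ((3/11)w − 21/11)(11w**3 + 264w − 1089) + (0)
Last nonzero remainder: 11w**3 + 264w − 1089. Dividing through by 11 gives the monic gcd w**3 + 24w − 99.
Cancel w**3 + 24w − 99 from numerator and denominator to get the reduced form.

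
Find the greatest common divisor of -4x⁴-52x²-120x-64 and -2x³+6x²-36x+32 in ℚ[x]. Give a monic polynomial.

Repeated division with remainder:
  -4x⁴-52x²-120x-64 = (2x+6)(-2x³+6x²-36x+32) + (-16x²+32x-256)
  -2x³+6x²-36x+32 = ((1/8)x-1/8)(-16x²+32x-256) + (0)
Last nonzero remainder: -16x²+32x-256. Dividing through by -16 gives the monic gcd x²-2x+16.

x²-2x+16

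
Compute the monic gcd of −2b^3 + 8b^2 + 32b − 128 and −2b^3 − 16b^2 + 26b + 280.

b − 4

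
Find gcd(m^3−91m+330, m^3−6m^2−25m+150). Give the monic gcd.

Apply the Euclidean algorithm:
  m^3−91m+330 = (m^3−6m^2−25m+150) + (6m^2−66m+180)
  m^3−6m^2−25m+150 = ((1/6)m+5/6)(6m^2−66m+180) + (0)
Last nonzero remainder: 6m^2−66m+180. Dividing through by 6 gives the monic gcd m^2−11m+30.

m^2−11m+30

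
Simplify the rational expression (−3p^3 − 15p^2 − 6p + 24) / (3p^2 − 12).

Apply the Euclidean algorithm:
  −3p^3 − 15p^2 − 6p + 24 = (−p − 5)(3p^2 − 12) + (−18p − 36)
  3p^2 − 12 = (−(1/6)p + 1/3)(−18p − 36) + (0)
Last nonzero remainder: −18p − 36. Dividing through by −18 gives the monic gcd p + 2.
Cancel p + 2 from numerator and denominator to get the reduced form.

(−p^2 − 3p + 4)/(p − 2)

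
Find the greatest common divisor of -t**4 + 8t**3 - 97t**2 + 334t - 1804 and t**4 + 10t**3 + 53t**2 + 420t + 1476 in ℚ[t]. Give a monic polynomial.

t**2 - 2t + 41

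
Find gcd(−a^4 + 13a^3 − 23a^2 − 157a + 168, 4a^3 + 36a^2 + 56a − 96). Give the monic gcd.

Repeated division with remainder:
  −a^4 + 13a^3 − 23a^2 − 157a + 168 = (−(1/4)a + 11/2)(4a^3 + 36a^2 + 56a − 96) + (−207a^2 − 489a + 696)
  4a^3 + 36a^2 + 56a − 96 = (−(4/207)a − 1832/14283)(−207a^2 − 489a + 696) + ((32032/4761)a − 32032/4761)
  −207a^2 − 489a + 696 = (−(985527/32032)a − 414207/4004)((32032/4761)a − 32032/4761) + (0)
Last nonzero remainder: (32032/4761)a − 32032/4761. Dividing through by 32032/4761 gives the monic gcd a − 1.

a − 1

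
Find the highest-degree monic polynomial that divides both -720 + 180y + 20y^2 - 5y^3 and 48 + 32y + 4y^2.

Repeated division with remainder:
  -5y^3 + 20y^2 + 180y - 720 = (-(5/4)y + 15)(4y^2 + 32y + 48) + (-240y - 1440)
  4y^2 + 32y + 48 = (-(1/60)y - 1/30)(-240y - 1440) + (0)
Last nonzero remainder: -240y - 1440. Dividing through by -240 gives the monic gcd y + 6.

6 + y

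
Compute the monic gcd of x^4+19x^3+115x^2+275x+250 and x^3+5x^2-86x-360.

x+10

By polynomial division,
  x^4+19x^3+115x^2+275x+250 = (x+14)(x^3+5x^2-86x-360) + (131x^2+1839x+5290)
  x^3+5x^2-86x-360 = ((1/131)x-1184/17161)(131x^2+1839x+5290) + ((8540/17161)x+85400/17161)
  131x^2+1839x+5290 = ((2248091/8540)x+9078169/8540)((8540/17161)x+85400/17161) + (0)
Last nonzero remainder: (8540/17161)x+85400/17161. Dividing through by 8540/17161 gives the monic gcd x+10.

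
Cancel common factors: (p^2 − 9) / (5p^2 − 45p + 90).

(p + 3)/(5p − 30)

Apply the Euclidean algorithm:
  p^2 − 9 = (1/5)(5p^2 − 45p + 90) + (9p − 27)
  5p^2 − 45p + 90 = ((5/9)p − 10/3)(9p − 27) + (0)
Last nonzero remainder: 9p − 27. Dividing through by 9 gives the monic gcd p − 3.
Cancel p − 3 from numerator and denominator to get the reduced form.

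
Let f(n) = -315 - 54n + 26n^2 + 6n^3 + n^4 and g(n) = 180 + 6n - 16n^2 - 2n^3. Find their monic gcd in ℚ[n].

-3 + n

Repeated division with remainder:
  n^4 + 6n^3 + 26n^2 - 54n - 315 = (-(1/2)n + 1)(-2n^3 - 16n^2 + 6n + 180) + (45n^2 + 30n - 495)
  -2n^3 - 16n^2 + 6n + 180 = (-(2/45)n - 44/135)(45n^2 + 30n - 495) + (-(56/9)n + 56/3)
  45n^2 + 30n - 495 = (-(405/56)n - 1485/56)(-(56/9)n + 56/3) + (0)
Last nonzero remainder: -(56/9)n + 56/3. Dividing through by -56/9 gives the monic gcd n - 3.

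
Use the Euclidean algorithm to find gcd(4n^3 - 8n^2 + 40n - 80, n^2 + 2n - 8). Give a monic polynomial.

n - 2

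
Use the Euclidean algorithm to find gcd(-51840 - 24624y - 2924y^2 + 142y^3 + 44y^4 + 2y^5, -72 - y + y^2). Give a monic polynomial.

-72 - y + y^2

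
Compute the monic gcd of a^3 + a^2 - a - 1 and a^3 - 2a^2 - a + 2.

a^2 - 1

Euclidean algorithm in ℚ[a]:
  a^3 + a^2 - a - 1 = (a^3 - 2a^2 - a + 2) + (3a^2 - 3)
  a^3 - 2a^2 - a + 2 = ((1/3)a - 2/3)(3a^2 - 3) + (0)
Last nonzero remainder: 3a^2 - 3. Dividing through by 3 gives the monic gcd a^2 - 1.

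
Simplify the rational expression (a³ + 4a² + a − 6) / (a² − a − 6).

(a² + 2a − 3)/(a − 3)

Euclidean algorithm in ℚ[a]:
  a³ + 4a² + a − 6 = (a + 5)(a² − a − 6) + (12a + 24)
  a² − a − 6 = ((1/12)a − 1/4)(12a + 24) + (0)
Last nonzero remainder: 12a + 24. Dividing through by 12 gives the monic gcd a + 2.
Cancel a + 2 from numerator and denominator to get the reduced form.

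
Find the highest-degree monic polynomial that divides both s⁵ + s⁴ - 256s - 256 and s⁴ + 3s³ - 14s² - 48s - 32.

s³ + s² - 16s - 16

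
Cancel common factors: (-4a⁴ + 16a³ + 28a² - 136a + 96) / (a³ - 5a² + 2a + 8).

Euclidean algorithm in ℚ[a]:
  -4a⁴ + 16a³ + 28a² - 136a + 96 = (-4a - 4)(a³ - 5a² + 2a + 8) + (16a² - 96a + 128)
  a³ - 5a² + 2a + 8 = ((1/16)a + 1/16)(16a² - 96a + 128) + (0)
Last nonzero remainder: 16a² - 96a + 128. Dividing through by 16 gives the monic gcd a² - 6a + 8.
Cancel a² - 6a + 8 from numerator and denominator to get the reduced form.

(-4a² - 8a + 12)/(a + 1)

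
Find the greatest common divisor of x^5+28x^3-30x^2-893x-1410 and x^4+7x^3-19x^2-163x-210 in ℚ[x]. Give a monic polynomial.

Euclidean algorithm in ℚ[x]:
  x^5+28x^3-30x^2-893x-1410 = (x-7)(x^4+7x^3-19x^2-163x-210) + (96x^3-1824x-2880)
  x^4+7x^3-19x^2-163x-210 = ((1/96)x+7/96)(96x^3-1824x-2880) + (0)
Last nonzero remainder: 96x^3-1824x-2880. Dividing through by 96 gives the monic gcd x^3-19x-30.

x^3-19x-30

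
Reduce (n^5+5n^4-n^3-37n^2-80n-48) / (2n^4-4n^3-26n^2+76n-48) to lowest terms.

Repeated division with remainder:
  n^5+5n^4-n^3-37n^2-80n-48 = ((1/2)n+7/2)(2n^4-4n^3-26n^2+76n-48) + (26n^3+16n^2-322n+120)
  2n^4-4n^3-26n^2+76n-48 = ((1/13)n-34/169)(26n^3+16n^2-322n+120) + ((336/169)n^2+(336/169)n-4032/169)
  26n^3+16n^2-322n+120 = ((2197/168)n-845/168)((336/169)n^2+(336/169)n-4032/169) + (0)
Last nonzero remainder: (336/169)n^2+(336/169)n-4032/169. Dividing through by 336/169 gives the monic gcd n^2+n-12.
Cancel n^2+n-12 from numerator and denominator to get the reduced form.

(n^3+4n^2+7n+4)/(2n^2-6n+4)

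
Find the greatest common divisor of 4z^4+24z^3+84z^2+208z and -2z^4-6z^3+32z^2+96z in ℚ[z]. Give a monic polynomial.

Apply the Euclidean algorithm:
  4z^4+24z^3+84z^2+208z = (-2)(-2z^4-6z^3+32z^2+96z) + (12z^3+148z^2+400z)
  -2z^4-6z^3+32z^2+96z = (-(1/6)z+14/9)(12z^3+148z^2+400z) + (-(1184/9)z^2-(4736/9)z)
  12z^3+148z^2+400z = (-(27/296)z-225/296)(-(1184/9)z^2-(4736/9)z) + (0)
Last nonzero remainder: -(1184/9)z^2-(4736/9)z. Dividing through by -1184/9 gives the monic gcd z^2+4z.

z^2+4z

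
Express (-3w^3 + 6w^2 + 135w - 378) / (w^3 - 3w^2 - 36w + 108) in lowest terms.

Euclidean algorithm in ℚ[w]:
  -3w^3 + 6w^2 + 135w - 378 = (-3)(w^3 - 3w^2 - 36w + 108) + (-3w^2 + 27w - 54)
  w^3 - 3w^2 - 36w + 108 = (-(1/3)w - 2)(-3w^2 + 27w - 54) + (0)
Last nonzero remainder: -3w^2 + 27w - 54. Dividing through by -3 gives the monic gcd w^2 - 9w + 18.
Cancel w^2 - 9w + 18 from numerator and denominator to get the reduced form.

(-3w - 21)/(w + 6)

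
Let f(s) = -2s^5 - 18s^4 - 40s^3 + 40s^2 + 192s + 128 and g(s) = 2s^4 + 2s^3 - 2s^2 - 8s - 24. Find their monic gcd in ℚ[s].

s^2 - 4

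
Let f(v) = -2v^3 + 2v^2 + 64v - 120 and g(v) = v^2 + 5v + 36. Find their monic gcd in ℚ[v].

1

Repeated division with remainder:
  -2v^3 + 2v^2 + 64v - 120 = (-2v + 12)(v^2 + 5v + 36) + (76v - 552)
  v^2 + 5v + 36 = ((1/76)v + 233/1444)(76v - 552) + (45150/361)
  76v - 552 = ((13718/22575)v - 33212/7525)(45150/361) + (0)
The last nonzero remainder is the constant 45150/361, so the polynomials are coprime and gcd = 1.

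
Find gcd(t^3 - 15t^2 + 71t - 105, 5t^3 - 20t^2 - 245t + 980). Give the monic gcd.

t - 7

By polynomial division,
  t^3 - 15t^2 + 71t - 105 = (1/5)(5t^3 - 20t^2 - 245t + 980) + (-11t^2 + 120t - 301)
  5t^3 - 20t^2 - 245t + 980 = (-(5/11)t - 380/121)(-11t^2 + 120t - 301) + (-(600/121)t + 4200/121)
  -11t^2 + 120t - 301 = ((1331/600)t - 5203/600)(-(600/121)t + 4200/121) + (0)
Last nonzero remainder: -(600/121)t + 4200/121. Dividing through by -600/121 gives the monic gcd t - 7.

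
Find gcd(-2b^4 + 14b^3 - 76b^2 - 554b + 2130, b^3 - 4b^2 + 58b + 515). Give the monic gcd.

Apply the Euclidean algorithm:
  -2b^4 + 14b^3 - 76b^2 - 554b + 2130 = (-2b + 6)(b^3 - 4b^2 + 58b + 515) + (64b^2 + 128b - 960)
  b^3 - 4b^2 + 58b + 515 = ((1/64)b - 3/32)(64b^2 + 128b - 960) + (85b + 425)
  64b^2 + 128b - 960 = ((64/85)b - 192/85)(85b + 425) + (0)
Last nonzero remainder: 85b + 425. Dividing through by 85 gives the monic gcd b + 5.

b + 5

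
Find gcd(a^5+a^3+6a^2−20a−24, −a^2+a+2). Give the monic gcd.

a^2−a−2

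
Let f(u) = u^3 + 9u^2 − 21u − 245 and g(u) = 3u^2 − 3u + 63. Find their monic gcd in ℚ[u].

Apply the Euclidean algorithm:
  u^3 + 9u^2 − 21u − 245 = ((1/3)u + 10/3)(3u^2 − 3u + 63) + (−32u − 455)
  3u^2 − 3u + 63 = (−(3/32)u + 1461/1024)(−32u − 455) + (729267/1024)
  −32u − 455 = (−(32768/729267)u − 66560/104181)(729267/1024) + (0)
The last nonzero remainder is the constant 729267/1024, so the polynomials are coprime and gcd = 1.

1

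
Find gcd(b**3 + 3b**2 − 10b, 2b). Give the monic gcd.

Apply the Euclidean algorithm:
  b**3 + 3b**2 − 10b = ((1/2)b**2 + (3/2)b − 5)(2b) + (0)
Last nonzero remainder: 2b. Dividing through by 2 gives the monic gcd b.

b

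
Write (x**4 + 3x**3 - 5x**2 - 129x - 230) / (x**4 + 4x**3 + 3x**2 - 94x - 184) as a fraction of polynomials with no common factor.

(x - 5)/(x - 4)

Repeated division with remainder:
  x**4 + 3x**3 - 5x**2 - 129x - 230 = (x**4 + 4x**3 + 3x**2 - 94x - 184) + (-x**3 - 8x**2 - 35x - 46)
  x**4 + 4x**3 + 3x**2 - 94x - 184 = (-x + 4)(-x**3 - 8x**2 - 35x - 46) + (0)
Last nonzero remainder: -x**3 - 8x**2 - 35x - 46. Dividing through by -1 gives the monic gcd x**3 + 8x**2 + 35x + 46.
Cancel x**3 + 8x**2 + 35x + 46 from numerator and denominator to get the reduced form.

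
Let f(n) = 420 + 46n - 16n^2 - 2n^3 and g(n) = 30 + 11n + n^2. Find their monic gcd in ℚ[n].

By polynomial division,
  -2n^3 - 16n^2 + 46n + 420 = (-2n + 6)(n^2 + 11n + 30) + (40n + 240)
  n^2 + 11n + 30 = ((1/40)n + 1/8)(40n + 240) + (0)
Last nonzero remainder: 40n + 240. Dividing through by 40 gives the monic gcd n + 6.

6 + n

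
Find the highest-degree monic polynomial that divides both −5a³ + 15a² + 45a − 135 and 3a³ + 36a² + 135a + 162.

Euclidean algorithm in ℚ[a]:
  −5a³ + 15a² + 45a − 135 = (−5/3)(3a³ + 36a² + 135a + 162) + (75a² + 270a + 135)
  3a³ + 36a² + 135a + 162 = ((1/25)a + 42/125)(75a² + 270a + 135) + ((972/25)a + 2916/25)
  75a² + 270a + 135 = ((625/324)a + 125/108)((972/25)a + 2916/25) + (0)
Last nonzero remainder: (972/25)a + 2916/25. Dividing through by 972/25 gives the monic gcd a + 3.

a + 3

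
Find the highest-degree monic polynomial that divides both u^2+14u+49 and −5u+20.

1

Apply the Euclidean algorithm:
  u^2+14u+49 = (−(1/5)u−18/5)(−5u+20) + (121)
  −5u+20 = (−(5/121)u+20/121)(121) + (0)
The last nonzero remainder is the constant 121, so the polynomials are coprime and gcd = 1.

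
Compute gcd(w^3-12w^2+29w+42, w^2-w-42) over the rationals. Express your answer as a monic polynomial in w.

w-7

Apply the Euclidean algorithm:
  w^3-12w^2+29w+42 = (w-11)(w^2-w-42) + (60w-420)
  w^2-w-42 = ((1/60)w+1/10)(60w-420) + (0)
Last nonzero remainder: 60w-420. Dividing through by 60 gives the monic gcd w-7.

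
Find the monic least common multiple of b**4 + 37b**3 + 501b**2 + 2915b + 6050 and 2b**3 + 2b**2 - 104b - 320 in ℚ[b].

b**6 + 33b**5 + 321b**4 - 273b**3 - 21642b**2 - 117480b - 193600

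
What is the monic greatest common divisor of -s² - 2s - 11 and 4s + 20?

Repeated division with remainder:
  -s² - 2s - 11 = (-(1/4)s + 3/4)(4s + 20) + (-26)
  4s + 20 = (-(2/13)s - 10/13)(-26) + (0)
The last nonzero remainder is the constant -26, so the polynomials are coprime and gcd = 1.

1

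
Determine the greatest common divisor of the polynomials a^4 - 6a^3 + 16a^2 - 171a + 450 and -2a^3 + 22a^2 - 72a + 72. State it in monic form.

a^2 - 9a + 18

Apply the Euclidean algorithm:
  a^4 - 6a^3 + 16a^2 - 171a + 450 = (-(1/2)a - 5/2)(-2a^3 + 22a^2 - 72a + 72) + (35a^2 - 315a + 630)
  -2a^3 + 22a^2 - 72a + 72 = (-(2/35)a + 4/35)(35a^2 - 315a + 630) + (0)
Last nonzero remainder: 35a^2 - 315a + 630. Dividing through by 35 gives the monic gcd a^2 - 9a + 18.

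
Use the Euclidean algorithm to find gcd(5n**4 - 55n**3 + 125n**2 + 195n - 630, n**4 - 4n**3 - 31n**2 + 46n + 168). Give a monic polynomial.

n**3 - 8n**2 + n + 42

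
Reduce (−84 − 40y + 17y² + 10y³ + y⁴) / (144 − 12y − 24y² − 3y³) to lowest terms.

Repeated division with remainder:
  y⁴ + 10y³ + 17y² − 40y − 84 = (−(1/3)y − 2/3)(−3y³ − 24y² − 12y + 144) + (−3y² + 12)
  −3y³ − 24y² − 12y + 144 = (y + 8)(−3y² + 12) + (−24y + 48)
  −3y² + 12 = ((1/8)y + 1/4)(−24y + 48) + (0)
Last nonzero remainder: −24y + 48. Dividing through by −24 gives the monic gcd y − 2.
Cancel y − 2 from numerator and denominator to get the reduced form.

(−42 − 41y − 12y² − y³)/(72 + 30y + 3y²)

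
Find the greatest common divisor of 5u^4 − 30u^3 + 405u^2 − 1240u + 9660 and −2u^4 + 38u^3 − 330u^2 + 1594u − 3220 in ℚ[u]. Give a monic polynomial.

u^2 − 7u + 46

Euclidean algorithm in ℚ[u]:
  5u^4 − 30u^3 + 405u^2 − 1240u + 9660 = (−5/2)(−2u^4 + 38u^3 − 330u^2 + 1594u − 3220) + (65u^3 − 420u^2 + 2745u + 1610)
  −2u^4 + 38u^3 − 330u^2 + 1594u − 3220 = (−(2/65)u + 326/845)(65u^3 − 420u^2 + 2745u + 1610) + (−(14112/169)u^2 + (98784/169)u − 649152/169)
  65u^3 − 420u^2 + 2745u + 1610 = (−(10985/14112)u − 845/2016)(−(14112/169)u^2 + (98784/169)u − 649152/169) + (0)
Last nonzero remainder: −(14112/169)u^2 + (98784/169)u − 649152/169. Dividing through by −14112/169 gives the monic gcd u^2 − 7u + 46.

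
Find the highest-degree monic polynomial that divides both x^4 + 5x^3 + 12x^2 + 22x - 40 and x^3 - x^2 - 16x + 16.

x^2 + 3x - 4

Repeated division with remainder:
  x^4 + 5x^3 + 12x^2 + 22x - 40 = (x + 6)(x^3 - x^2 - 16x + 16) + (34x^2 + 102x - 136)
  x^3 - x^2 - 16x + 16 = ((1/34)x - 2/17)(34x^2 + 102x - 136) + (0)
Last nonzero remainder: 34x^2 + 102x - 136. Dividing through by 34 gives the monic gcd x^2 + 3x - 4.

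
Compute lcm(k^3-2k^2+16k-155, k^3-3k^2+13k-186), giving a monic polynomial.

Euclidean algorithm in ℚ[k]:
  k^3-2k^2+16k-155 = (k^3-3k^2+13k-186) + (k^2+3k+31)
  k^3-3k^2+13k-186 = (k-6)(k^2+3k+31) + (0)
The last nonzero remainder k^2+3k+31 is already monic.
Then lcm(f, g) = f·g / gcd(f, g); expanding and making the result monic gives the answer.

k^4-8k^3+28k^2-251k+930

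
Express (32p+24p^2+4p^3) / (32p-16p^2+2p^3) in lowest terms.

(16+12p+2p^2)/(16-8p+p^2)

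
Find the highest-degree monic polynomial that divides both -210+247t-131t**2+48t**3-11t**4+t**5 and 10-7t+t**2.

10-7t+t**2

By polynomial division,
  t**5-11t**4+48t**3-131t**2+247t-210 = (t**3-4t**2+10t-21)(t**2-7t+10) + (0)
The last nonzero remainder t**2-7t+10 is already monic.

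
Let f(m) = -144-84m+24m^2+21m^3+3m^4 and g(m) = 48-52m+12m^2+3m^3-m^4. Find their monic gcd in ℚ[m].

-8+2m+m^2

Repeated division with remainder:
  3m^4+21m^3+24m^2-84m-144 = (-3)(-m^4+3m^3+12m^2-52m+48) + (30m^3+60m^2-240m)
  -m^4+3m^3+12m^2-52m+48 = (-(1/30)m+1/6)(30m^3+60m^2-240m) + (-6m^2-12m+48)
  30m^3+60m^2-240m = (-5m)(-6m^2-12m+48) + (0)
Last nonzero remainder: -6m^2-12m+48. Dividing through by -6 gives the monic gcd m^2+2m-8.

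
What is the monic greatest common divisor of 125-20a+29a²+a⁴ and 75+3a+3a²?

25+a+a²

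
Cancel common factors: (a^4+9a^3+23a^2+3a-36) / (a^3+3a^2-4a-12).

(a^3+6a^2+5a-12)/(a^2-4)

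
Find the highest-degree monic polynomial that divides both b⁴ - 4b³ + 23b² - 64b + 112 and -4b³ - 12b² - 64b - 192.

b² + 16

Apply the Euclidean algorithm:
  b⁴ - 4b³ + 23b² - 64b + 112 = (-(1/4)b + 7/4)(-4b³ - 12b² - 64b - 192) + (28b² + 448)
  -4b³ - 12b² - 64b - 192 = (-(1/7)b - 3/7)(28b² + 448) + (0)
Last nonzero remainder: 28b² + 448. Dividing through by 28 gives the monic gcd b² + 16.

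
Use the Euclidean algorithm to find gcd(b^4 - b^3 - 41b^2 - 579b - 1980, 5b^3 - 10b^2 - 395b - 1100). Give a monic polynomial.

Apply the Euclidean algorithm:
  b^4 - b^3 - 41b^2 - 579b - 1980 = ((1/5)b + 1/5)(5b^3 - 10b^2 - 395b - 1100) + (40b^2 - 280b - 1760)
  5b^3 - 10b^2 - 395b - 1100 = ((1/8)b + 5/8)(40b^2 - 280b - 1760) + (0)
Last nonzero remainder: 40b^2 - 280b - 1760. Dividing through by 40 gives the monic gcd b^2 - 7b - 44.

b^2 - 7b - 44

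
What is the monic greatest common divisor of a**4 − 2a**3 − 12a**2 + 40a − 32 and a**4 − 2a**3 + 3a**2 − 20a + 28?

a**2 − 4a + 4

Euclidean algorithm in ℚ[a]:
  a**4 − 2a**3 − 12a**2 + 40a − 32 = (a**4 − 2a**3 + 3a**2 − 20a + 28) + (−15a**2 + 60a − 60)
  a**4 − 2a**3 + 3a**2 − 20a + 28 = (−(1/15)a**2 − (2/15)a − 7/15)(−15a**2 + 60a − 60) + (0)
Last nonzero remainder: −15a**2 + 60a − 60. Dividing through by −15 gives the monic gcd a**2 − 4a + 4.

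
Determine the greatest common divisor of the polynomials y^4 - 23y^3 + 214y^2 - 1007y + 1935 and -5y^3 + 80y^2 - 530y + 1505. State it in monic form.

y^2 - 9y + 43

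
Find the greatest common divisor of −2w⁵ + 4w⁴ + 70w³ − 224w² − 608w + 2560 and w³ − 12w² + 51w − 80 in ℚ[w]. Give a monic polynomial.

By polynomial division,
  −2w⁵ + 4w⁴ + 70w³ − 224w² − 608w + 2560 = (−2w² − 20w − 68)(w³ − 12w² + 51w − 80) + (−180w² + 1260w − 2880)
  w³ − 12w² + 51w − 80 = (−(1/180)w + 1/36)(−180w² + 1260w − 2880) + (0)
Last nonzero remainder: −180w² + 1260w − 2880. Dividing through by −180 gives the monic gcd w² − 7w + 16.

w² − 7w + 16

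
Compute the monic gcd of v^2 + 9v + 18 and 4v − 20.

1

By polynomial division,
  v^2 + 9v + 18 = ((1/4)v + 7/2)(4v − 20) + (88)
  4v − 20 = ((1/22)v − 5/22)(88) + (0)
The last nonzero remainder is the constant 88, so the polynomials are coprime and gcd = 1.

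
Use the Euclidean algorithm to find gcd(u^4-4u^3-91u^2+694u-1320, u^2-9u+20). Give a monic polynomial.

u^2-9u+20

Euclidean algorithm in ℚ[u]:
  u^4-4u^3-91u^2+694u-1320 = (u^2+5u-66)(u^2-9u+20) + (0)
The last nonzero remainder u^2-9u+20 is already monic.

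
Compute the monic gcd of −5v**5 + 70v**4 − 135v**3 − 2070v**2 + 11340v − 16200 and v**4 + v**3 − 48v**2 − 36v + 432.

Euclidean algorithm in ℚ[v]:
  −5v**5 + 70v**4 − 135v**3 − 2070v**2 + 11340v − 16200 = (−5v + 75)(v**4 + v**3 − 48v**2 − 36v + 432) + (−450v**3 + 1350v**2 + 16200v − 48600)
  v**4 + v**3 − 48v**2 − 36v + 432 = (−(1/450)v − 2/225)(−450v**3 + 1350v**2 + 16200v − 48600) + (0)
Last nonzero remainder: −450v**3 + 1350v**2 + 16200v − 48600. Dividing through by −450 gives the monic gcd v**3 − 3v**2 − 36v + 108.

v**3 − 3v**2 − 36v + 108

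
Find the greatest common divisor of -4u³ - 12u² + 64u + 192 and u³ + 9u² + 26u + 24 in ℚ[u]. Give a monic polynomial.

u² + 7u + 12

Euclidean algorithm in ℚ[u]:
  -4u³ - 12u² + 64u + 192 = (-4)(u³ + 9u² + 26u + 24) + (24u² + 168u + 288)
  u³ + 9u² + 26u + 24 = ((1/24)u + 1/12)(24u² + 168u + 288) + (0)
Last nonzero remainder: 24u² + 168u + 288. Dividing through by 24 gives the monic gcd u² + 7u + 12.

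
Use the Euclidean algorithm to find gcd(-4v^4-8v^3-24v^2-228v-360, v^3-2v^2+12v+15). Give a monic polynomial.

v^2-3v+15

Euclidean algorithm in ℚ[v]:
  -4v^4-8v^3-24v^2-228v-360 = (-4v-16)(v^3-2v^2+12v+15) + (-8v^2+24v-120)
  v^3-2v^2+12v+15 = (-(1/8)v-1/8)(-8v^2+24v-120) + (0)
Last nonzero remainder: -8v^2+24v-120. Dividing through by -8 gives the monic gcd v^2-3v+15.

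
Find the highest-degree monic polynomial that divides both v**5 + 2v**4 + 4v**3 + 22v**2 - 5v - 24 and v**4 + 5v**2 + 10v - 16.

v**3 - 2v**2 + 9v - 8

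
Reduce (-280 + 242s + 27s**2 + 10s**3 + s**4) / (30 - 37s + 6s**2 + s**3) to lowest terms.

(28 + s + s**2)/(-3 + s)

Euclidean algorithm in ℚ[s]:
  s**4 + 10s**3 + 27s**2 + 242s - 280 = (s + 4)(s**3 + 6s**2 - 37s + 30) + (40s**2 + 360s - 400)
  s**3 + 6s**2 - 37s + 30 = ((1/40)s - 3/40)(40s**2 + 360s - 400) + (0)
Last nonzero remainder: 40s**2 + 360s - 400. Dividing through by 40 gives the monic gcd s**2 + 9s - 10.
Cancel s**2 + 9s - 10 from numerator and denominator to get the reduced form.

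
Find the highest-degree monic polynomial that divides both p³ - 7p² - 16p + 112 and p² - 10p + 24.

p - 4

Repeated division with remainder:
  p³ - 7p² - 16p + 112 = (p + 3)(p² - 10p + 24) + (-10p + 40)
  p² - 10p + 24 = (-(1/10)p + 3/5)(-10p + 40) + (0)
Last nonzero remainder: -10p + 40. Dividing through by -10 gives the monic gcd p - 4.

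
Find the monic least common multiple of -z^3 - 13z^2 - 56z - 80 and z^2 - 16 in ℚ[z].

z^4 + 9z^3 + 4z^2 - 144z - 320

By polynomial division,
  -z^3 - 13z^2 - 56z - 80 = (-z - 13)(z^2 - 16) + (-72z - 288)
  z^2 - 16 = (-(1/72)z + 1/18)(-72z - 288) + (0)
Last nonzero remainder: -72z - 288. Dividing through by -72 gives the monic gcd z + 4.
Then lcm(f, g) = f·g / gcd(f, g); expanding and making the result monic gives the answer.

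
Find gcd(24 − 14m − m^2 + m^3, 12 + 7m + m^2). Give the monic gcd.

4 + m

By polynomial division,
  m^3 − m^2 − 14m + 24 = (m − 8)(m^2 + 7m + 12) + (30m + 120)
  m^2 + 7m + 12 = ((1/30)m + 1/10)(30m + 120) + (0)
Last nonzero remainder: 30m + 120. Dividing through by 30 gives the monic gcd m + 4.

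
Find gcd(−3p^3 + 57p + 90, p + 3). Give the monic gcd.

By polynomial division,
  −3p^3 + 57p + 90 = (−3p^2 + 9p + 30)(p + 3) + (0)
The last nonzero remainder p + 3 is already monic.

p + 3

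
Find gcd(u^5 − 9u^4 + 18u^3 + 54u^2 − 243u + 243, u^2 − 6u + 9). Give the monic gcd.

u^2 − 6u + 9

Euclidean algorithm in ℚ[u]:
  u^5 − 9u^4 + 18u^3 + 54u^2 − 243u + 243 = (u^3 − 3u^2 − 9u + 27)(u^2 − 6u + 9) + (0)
The last nonzero remainder u^2 − 6u + 9 is already monic.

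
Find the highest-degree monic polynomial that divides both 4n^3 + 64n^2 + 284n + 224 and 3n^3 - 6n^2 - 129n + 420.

n + 7

Apply the Euclidean algorithm:
  4n^3 + 64n^2 + 284n + 224 = (4/3)(3n^3 - 6n^2 - 129n + 420) + (72n^2 + 456n - 336)
  3n^3 - 6n^2 - 129n + 420 = ((1/24)n - 25/72)(72n^2 + 456n - 336) + ((130/3)n + 910/3)
  72n^2 + 456n - 336 = ((108/65)n - 72/65)((130/3)n + 910/3) + (0)
Last nonzero remainder: (130/3)n + 910/3. Dividing through by 130/3 gives the monic gcd n + 7.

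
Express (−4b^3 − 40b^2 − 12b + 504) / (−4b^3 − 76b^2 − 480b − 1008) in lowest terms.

(b − 3)/(b + 6)

Apply the Euclidean algorithm:
  −4b^3 − 40b^2 − 12b + 504 = (−4b^3 − 76b^2 − 480b − 1008) + (36b^2 + 468b + 1512)
  −4b^3 − 76b^2 − 480b − 1008 = (−(1/9)b − 2/3)(36b^2 + 468b + 1512) + (0)
Last nonzero remainder: 36b^2 + 468b + 1512. Dividing through by 36 gives the monic gcd b^2 + 13b + 42.
Cancel b^2 + 13b + 42 from numerator and denominator to get the reduced form.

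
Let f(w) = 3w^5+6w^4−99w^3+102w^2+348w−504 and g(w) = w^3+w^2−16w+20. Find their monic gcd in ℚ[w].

Apply the Euclidean algorithm:
  3w^5+6w^4−99w^3+102w^2+348w−504 = (3w^2+3w−54)(w^3+w^2−16w+20) + (144w^2−576w+576)
  w^3+w^2−16w+20 = ((1/144)w+5/144)(144w^2−576w+576) + (0)
Last nonzero remainder: 144w^2−576w+576. Dividing through by 144 gives the monic gcd w^2−4w+4.

w^2−4w+4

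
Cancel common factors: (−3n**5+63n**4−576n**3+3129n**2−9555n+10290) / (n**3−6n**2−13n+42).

(−3n**3+36n**2−210n+735)/(n+3)

Euclidean algorithm in ℚ[n]:
  −3n**5+63n**4−576n**3+3129n**2−9555n+10290 = (−3n**2+45n−345)(n**3−6n**2−13n+42) + (1770n**2−15930n+24780)
  n**3−6n**2−13n+42 = ((1/1770)n+1/590)(1770n**2−15930n+24780) + (0)
Last nonzero remainder: 1770n**2−15930n+24780. Dividing through by 1770 gives the monic gcd n**2−9n+14.
Cancel n**2−9n+14 from numerator and denominator to get the reduced form.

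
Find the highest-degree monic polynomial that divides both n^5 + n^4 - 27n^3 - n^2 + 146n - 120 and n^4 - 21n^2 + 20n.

n^3 - 21n + 20

By polynomial division,
  n^5 + n^4 - 27n^3 - n^2 + 146n - 120 = (n + 1)(n^4 - 21n^2 + 20n) + (-6n^3 + 126n - 120)
  n^4 - 21n^2 + 20n = (-(1/6)n)(-6n^3 + 126n - 120) + (0)
Last nonzero remainder: -6n^3 + 126n - 120. Dividing through by -6 gives the monic gcd n^3 - 21n + 20.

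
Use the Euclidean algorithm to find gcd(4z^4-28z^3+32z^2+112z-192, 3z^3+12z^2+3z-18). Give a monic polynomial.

z+2

Repeated division with remainder:
  4z^4-28z^3+32z^2+112z-192 = ((4/3)z-44/3)(3z^3+12z^2+3z-18) + (204z^2+180z-456)
  3z^3+12z^2+3z-18 = ((1/68)z+53/1156)(204z^2+180z-456) + ((420/289)z+840/289)
  204z^2+180z-456 = ((4913/35)z-5491/35)((420/289)z+840/289) + (0)
Last nonzero remainder: (420/289)z+840/289. Dividing through by 420/289 gives the monic gcd z+2.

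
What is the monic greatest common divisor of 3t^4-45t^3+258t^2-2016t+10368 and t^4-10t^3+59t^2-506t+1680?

By polynomial division,
  3t^4-45t^3+258t^2-2016t+10368 = (3)(t^4-10t^3+59t^2-506t+1680) + (-15t^3+81t^2-498t+5328)
  t^4-10t^3+59t^2-506t+1680 = (-(1/15)t+23/75)(-15t^3+81t^2-498t+5328) + ((24/25)t^2+(48/25)t+1152/25)
  -15t^3+81t^2-498t+5328 = (-(125/8)t+925/8)((24/25)t^2+(48/25)t+1152/25) + (0)
Last nonzero remainder: (24/25)t^2+(48/25)t+1152/25. Dividing through by 24/25 gives the monic gcd t^2+2t+48.

t^2+2t+48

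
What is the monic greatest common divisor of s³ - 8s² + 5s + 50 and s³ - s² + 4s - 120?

s - 5

Apply the Euclidean algorithm:
  s³ - 8s² + 5s + 50 = (s³ - s² + 4s - 120) + (-7s² + s + 170)
  s³ - s² + 4s - 120 = (-(1/7)s + 6/49)(-7s² + s + 170) + ((1380/49)s - 6900/49)
  -7s² + s + 170 = (-(343/1380)s - 833/690)((1380/49)s - 6900/49) + (0)
Last nonzero remainder: (1380/49)s - 6900/49. Dividing through by 1380/49 gives the monic gcd s - 5.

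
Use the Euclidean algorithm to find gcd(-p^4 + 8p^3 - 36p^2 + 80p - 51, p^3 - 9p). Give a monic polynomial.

p - 3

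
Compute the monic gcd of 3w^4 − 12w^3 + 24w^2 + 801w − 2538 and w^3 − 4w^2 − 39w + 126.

w^2 + 3w − 18

By polynomial division,
  3w^4 − 12w^3 + 24w^2 + 801w − 2538 = (3w)(w^3 − 4w^2 − 39w + 126) + (141w^2 + 423w − 2538)
  w^3 − 4w^2 − 39w + 126 = ((1/141)w − 7/141)(141w^2 + 423w − 2538) + (0)
Last nonzero remainder: 141w^2 + 423w − 2538. Dividing through by 141 gives the monic gcd w^2 + 3w − 18.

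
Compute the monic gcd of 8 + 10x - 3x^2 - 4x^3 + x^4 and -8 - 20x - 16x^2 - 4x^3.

By polynomial division,
  x^4 - 4x^3 - 3x^2 + 10x + 8 = (-(1/4)x + 2)(-4x^3 - 16x^2 - 20x - 8) + (24x^2 + 48x + 24)
  -4x^3 - 16x^2 - 20x - 8 = (-(1/6)x - 1/3)(24x^2 + 48x + 24) + (0)
Last nonzero remainder: 24x^2 + 48x + 24. Dividing through by 24 gives the monic gcd x^2 + 2x + 1.

1 + 2x + x^2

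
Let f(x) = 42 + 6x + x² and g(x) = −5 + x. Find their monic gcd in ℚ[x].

By polynomial division,
  x² + 6x + 42 = (x + 11)(x − 5) + (97)
  x − 5 = ((1/97)x − 5/97)(97) + (0)
The last nonzero remainder is the constant 97, so the polynomials are coprime and gcd = 1.

1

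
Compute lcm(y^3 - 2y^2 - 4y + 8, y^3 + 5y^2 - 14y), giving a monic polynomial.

y^5 + 5y^4 - 18y^3 - 20y^2 + 56y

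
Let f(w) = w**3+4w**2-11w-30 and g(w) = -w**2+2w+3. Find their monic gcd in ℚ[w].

w-3

Euclidean algorithm in ℚ[w]:
  w**3+4w**2-11w-30 = (-w-6)(-w**2+2w+3) + (4w-12)
  -w**2+2w+3 = (-(1/4)w-1/4)(4w-12) + (0)
Last nonzero remainder: 4w-12. Dividing through by 4 gives the monic gcd w-3.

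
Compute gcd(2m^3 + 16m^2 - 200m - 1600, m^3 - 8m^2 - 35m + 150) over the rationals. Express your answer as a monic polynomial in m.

Repeated division with remainder:
  2m^3 + 16m^2 - 200m - 1600 = (2)(m^3 - 8m^2 - 35m + 150) + (32m^2 - 130m - 1900)
  m^3 - 8m^2 - 35m + 150 = ((1/32)m - 63/512)(32m^2 - 130m - 1900) + ((2145/256)m - 10725/128)
  32m^2 - 130m - 1900 = ((8192/2145)m + 9728/429)((2145/256)m - 10725/128) + (0)
Last nonzero remainder: (2145/256)m - 10725/128. Dividing through by 2145/256 gives the monic gcd m - 10.

m - 10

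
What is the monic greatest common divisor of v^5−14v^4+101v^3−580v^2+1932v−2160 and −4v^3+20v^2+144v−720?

v^2−11v+30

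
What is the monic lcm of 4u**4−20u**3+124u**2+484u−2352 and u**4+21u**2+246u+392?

u**5−3u**4+21u**3+183u**2−346u−1176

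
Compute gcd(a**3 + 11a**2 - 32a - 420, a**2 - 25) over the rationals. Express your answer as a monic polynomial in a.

Repeated division with remainder:
  a**3 + 11a**2 - 32a - 420 = (a + 11)(a**2 - 25) + (-7a - 145)
  a**2 - 25 = (-(1/7)a + 145/49)(-7a - 145) + (19800/49)
  -7a - 145 = (-(343/19800)a - 1421/3960)(19800/49) + (0)
The last nonzero remainder is the constant 19800/49, so the polynomials are coprime and gcd = 1.

1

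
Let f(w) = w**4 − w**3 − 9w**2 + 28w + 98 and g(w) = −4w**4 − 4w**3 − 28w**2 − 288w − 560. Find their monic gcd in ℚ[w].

Repeated division with remainder:
  w**4 − w**3 − 9w**2 + 28w + 98 = (−1/4)(−4w**4 − 4w**3 − 28w**2 − 288w − 560) + (−2w**3 − 16w**2 − 44w − 42)
  −4w**4 − 4w**3 − 28w**2 − 288w − 560 = (2w − 14)(−2w**3 − 16w**2 − 44w − 42) + (−164w**2 − 820w − 1148)
  −2w**3 − 16w**2 − 44w − 42 = ((1/82)w + 3/82)(−164w**2 − 820w − 1148) + (0)
Last nonzero remainder: −164w**2 − 820w − 1148. Dividing through by −164 gives the monic gcd w**2 + 5w + 7.

w**2 + 5w + 7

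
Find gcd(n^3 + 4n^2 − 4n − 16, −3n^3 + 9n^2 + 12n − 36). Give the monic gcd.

Apply the Euclidean algorithm:
  n^3 + 4n^2 − 4n − 16 = (−1/3)(−3n^3 + 9n^2 + 12n − 36) + (7n^2 − 28)
  −3n^3 + 9n^2 + 12n − 36 = (−(3/7)n + 9/7)(7n^2 − 28) + (0)
Last nonzero remainder: 7n^2 − 28. Dividing through by 7 gives the monic gcd n^2 − 4.

n^2 − 4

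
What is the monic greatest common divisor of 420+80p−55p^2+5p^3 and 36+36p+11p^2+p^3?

By polynomial division,
  5p^3−55p^2+80p+420 = (5)(p^3+11p^2+36p+36) + (−110p^2−100p+240)
  p^3+11p^2+36p+36 = (−(1/110)p−111/1210)(−110p^2−100p+240) + ((3510/121)p+7020/121)
  −110p^2−100p+240 = (−(1331/351)p+484/117)((3510/121)p+7020/121) + (0)
Last nonzero remainder: (3510/121)p+7020/121. Dividing through by 3510/121 gives the monic gcd p+2.

2+p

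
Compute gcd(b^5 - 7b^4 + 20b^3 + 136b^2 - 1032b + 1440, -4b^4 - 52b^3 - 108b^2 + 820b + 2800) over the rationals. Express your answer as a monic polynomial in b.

By polynomial division,
  b^5 - 7b^4 + 20b^3 + 136b^2 - 1032b + 1440 = (-(1/4)b + 5)(-4b^4 - 52b^3 - 108b^2 + 820b + 2800) + (253b^3 + 881b^2 - 4432b - 12560)
  -4b^4 - 52b^3 - 108b^2 + 820b + 2800 = (-(4/253)b - 9632/64009)(253b^3 + 881b^2 - 4432b - 12560) + (-(2912364/64009)b^2 - (2912364/64009)b + 58247280/64009)
  253b^3 + 881b^2 - 4432b - 12560 = (-(16194277/2912364)b - 10049413/728091)(-(2912364/64009)b^2 - (2912364/64009)b + 58247280/64009) + (0)
Last nonzero remainder: -(2912364/64009)b^2 - (2912364/64009)b + 58247280/64009. Dividing through by -2912364/64009 gives the monic gcd b^2 + b - 20.

b^2 + b - 20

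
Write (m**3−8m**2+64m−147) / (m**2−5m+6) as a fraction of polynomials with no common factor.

(m**2−5m+49)/(m−2)

Apply the Euclidean algorithm:
  m**3−8m**2+64m−147 = (m−3)(m**2−5m+6) + (43m−129)
  m**2−5m+6 = ((1/43)m−2/43)(43m−129) + (0)
Last nonzero remainder: 43m−129. Dividing through by 43 gives the monic gcd m−3.
Cancel m−3 from numerator and denominator to get the reduced form.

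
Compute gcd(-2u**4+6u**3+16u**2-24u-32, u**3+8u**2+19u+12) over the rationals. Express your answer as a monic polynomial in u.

u+1

Repeated division with remainder:
  -2u**4+6u**3+16u**2-24u-32 = (-2u+22)(u**3+8u**2+19u+12) + (-122u**2-418u-296)
  u**3+8u**2+19u+12 = (-(1/122)u-279/7442)(-122u**2-418u-296) + ((3360/3721)u+3360/3721)
  -122u**2-418u-296 = (-(226981/1680)u-137677/420)((3360/3721)u+3360/3721) + (0)
Last nonzero remainder: (3360/3721)u+3360/3721. Dividing through by 3360/3721 gives the monic gcd u+1.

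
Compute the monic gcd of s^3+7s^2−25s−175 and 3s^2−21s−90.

By polynomial division,
  s^3+7s^2−25s−175 = ((1/3)s+14/3)(3s^2−21s−90) + (103s+245)
  3s^2−21s−90 = ((3/103)s−2898/10609)(103s+245) + (−244800/10609)
  103s+245 = (−(1092727/244800)s−519841/48960)(−244800/10609) + (0)
The last nonzero remainder is the constant −244800/10609, so the polynomials are coprime and gcd = 1.

1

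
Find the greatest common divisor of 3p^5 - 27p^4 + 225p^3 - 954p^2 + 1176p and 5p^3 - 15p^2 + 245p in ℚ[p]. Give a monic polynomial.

Euclidean algorithm in ℚ[p]:
  3p^5 - 27p^4 + 225p^3 - 954p^2 + 1176p = ((3/5)p^2 - (18/5)p + 24/5)(5p^3 - 15p^2 + 245p) + (0)
Last nonzero remainder: 5p^3 - 15p^2 + 245p. Dividing through by 5 gives the monic gcd p^3 - 3p^2 + 49p.

p^3 - 3p^2 + 49p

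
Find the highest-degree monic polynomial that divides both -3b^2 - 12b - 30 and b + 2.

Euclidean algorithm in ℚ[b]:
  -3b^2 - 12b - 30 = (-3b - 6)(b + 2) + (-18)
  b + 2 = (-(1/18)b - 1/9)(-18) + (0)
The last nonzero remainder is the constant -18, so the polynomials are coprime and gcd = 1.

1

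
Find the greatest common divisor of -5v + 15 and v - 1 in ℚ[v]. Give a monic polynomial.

1

Apply the Euclidean algorithm:
  -5v + 15 = (-5)(v - 1) + (10)
  v - 1 = ((1/10)v - 1/10)(10) + (0)
The last nonzero remainder is the constant 10, so the polynomials are coprime and gcd = 1.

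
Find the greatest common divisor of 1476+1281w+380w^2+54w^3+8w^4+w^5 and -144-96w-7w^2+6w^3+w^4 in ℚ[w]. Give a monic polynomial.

Euclidean algorithm in ℚ[w]:
  w^5+8w^4+54w^3+380w^2+1281w+1476 = (w+2)(w^4+6w^3-7w^2-96w-144) + (49w^3+490w^2+1617w+1764)
  w^4+6w^3-7w^2-96w-144 = ((1/49)w-4/49)(49w^3+490w^2+1617w+1764) + (0)
Last nonzero remainder: 49w^3+490w^2+1617w+1764. Dividing through by 49 gives the monic gcd w^3+10w^2+33w+36.

36+33w+10w^2+w^3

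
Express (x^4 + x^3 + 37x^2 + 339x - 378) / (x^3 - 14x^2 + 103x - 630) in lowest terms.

(x^2 + 5x - 6)/(x - 10)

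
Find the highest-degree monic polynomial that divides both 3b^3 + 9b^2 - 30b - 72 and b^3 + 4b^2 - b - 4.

b + 4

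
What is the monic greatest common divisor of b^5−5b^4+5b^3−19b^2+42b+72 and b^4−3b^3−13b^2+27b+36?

Repeated division with remainder:
  b^5−5b^4+5b^3−19b^2+42b+72 = (b−2)(b^4−3b^3−13b^2+27b+36) + (12b^3−72b^2+60b+144)
  b^4−3b^3−13b^2+27b+36 = ((1/12)b+1/4)(12b^3−72b^2+60b+144) + (0)
Last nonzero remainder: 12b^3−72b^2+60b+144. Dividing through by 12 gives the monic gcd b^3−6b^2+5b+12.

b^3−6b^2+5b+12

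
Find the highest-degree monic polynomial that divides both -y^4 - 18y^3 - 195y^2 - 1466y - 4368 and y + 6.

y + 6

Repeated division with remainder:
  -y^4 - 18y^3 - 195y^2 - 1466y - 4368 = (-y^3 - 12y^2 - 123y - 728)(y + 6) + (0)
The last nonzero remainder y + 6 is already monic.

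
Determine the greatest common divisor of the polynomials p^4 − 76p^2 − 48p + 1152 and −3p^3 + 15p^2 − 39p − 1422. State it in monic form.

p + 6

Euclidean algorithm in ℚ[p]:
  p^4 − 76p^2 − 48p + 1152 = (−(1/3)p − 5/3)(−3p^3 + 15p^2 − 39p − 1422) + (−64p^2 − 587p − 1218)
  −3p^3 + 15p^2 − 39p − 1422 = ((3/64)p − 2721/4096)(−64p^2 − 587p − 1218) + (−(1523115/4096)p − 4569345/2048)
  −64p^2 − 587p − 1218 = ((262144/1523115)p + 831488/1523115)(−(1523115/4096)p − 4569345/2048) + (0)
Last nonzero remainder: −(1523115/4096)p − 4569345/2048. Dividing through by −1523115/4096 gives the monic gcd p + 6.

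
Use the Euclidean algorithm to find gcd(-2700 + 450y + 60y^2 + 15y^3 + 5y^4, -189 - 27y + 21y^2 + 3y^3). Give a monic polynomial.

-3 + y

Euclidean algorithm in ℚ[y]:
  5y^4 + 15y^3 + 60y^2 + 450y - 2700 = ((5/3)y - 20/3)(3y^3 + 21y^2 - 27y - 189) + (245y^2 + 585y - 3960)
  3y^3 + 21y^2 - 27y - 189 = ((3/245)y + 678/12005)(245y^2 + 585y - 3960) + (-(27729/2401)y + 83187/2401)
  245y^2 + 585y - 3960 = (-(588245/27729)y - 1056440/9243)(-(27729/2401)y + 83187/2401) + (0)
Last nonzero remainder: -(27729/2401)y + 83187/2401. Dividing through by -27729/2401 gives the monic gcd y - 3.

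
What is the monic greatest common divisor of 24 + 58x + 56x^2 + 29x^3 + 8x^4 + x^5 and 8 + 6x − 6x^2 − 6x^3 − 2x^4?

4 + 7x + 4x^2 + x^3

By polynomial division,
  x^5 + 8x^4 + 29x^3 + 56x^2 + 58x + 24 = (−(1/2)x − 5/2)(−2x^4 − 6x^3 − 6x^2 + 6x + 8) + (11x^3 + 44x^2 + 77x + 44)
  −2x^4 − 6x^3 − 6x^2 + 6x + 8 = (−(2/11)x + 2/11)(11x^3 + 44x^2 + 77x + 44) + (0)
Last nonzero remainder: 11x^3 + 44x^2 + 77x + 44. Dividing through by 11 gives the monic gcd x^3 + 4x^2 + 7x + 4.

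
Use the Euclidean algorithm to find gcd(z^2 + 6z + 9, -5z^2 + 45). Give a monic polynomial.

Apply the Euclidean algorithm:
  z^2 + 6z + 9 = (-1/5)(-5z^2 + 45) + (6z + 18)
  -5z^2 + 45 = (-(5/6)z + 5/2)(6z + 18) + (0)
Last nonzero remainder: 6z + 18. Dividing through by 6 gives the monic gcd z + 3.

z + 3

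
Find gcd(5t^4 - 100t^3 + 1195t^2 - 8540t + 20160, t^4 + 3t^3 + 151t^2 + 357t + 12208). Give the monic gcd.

t^2 - 7t + 112

Apply the Euclidean algorithm:
  5t^4 - 100t^3 + 1195t^2 - 8540t + 20160 = (5)(t^4 + 3t^3 + 151t^2 + 357t + 12208) + (-115t^3 + 440t^2 - 10325t - 40880)
  t^4 + 3t^3 + 151t^2 + 357t + 12208 = (-(1/115)t - 157/2645)(-115t^3 + 440t^2 - 10325t - 40880) + ((46200/529)t^2 - (323400/529)t + 5174400/529)
  -115t^3 + 440t^2 - 10325t - 40880 = (-(12167/9240)t - 38617/9240)((46200/529)t^2 - (323400/529)t + 5174400/529) + (0)
Last nonzero remainder: (46200/529)t^2 - (323400/529)t + 5174400/529. Dividing through by 46200/529 gives the monic gcd t^2 - 7t + 112.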